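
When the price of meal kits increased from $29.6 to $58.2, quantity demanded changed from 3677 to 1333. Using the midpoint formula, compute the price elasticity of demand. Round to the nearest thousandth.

%Δq = (1333 − 3677)/[(3677 + 1333)/2] = -2344/2505 ≈ -0.9357.
%ΔP = (58.2 − 29.6)/[(29.6 + 58.2)/2] = 28.6/43.9 ≈ 0.6515.
Arc elasticity E = %Δq/%ΔP ≈ -0.9357/0.6515 ≈ -1.436.
|E| > 1: demand is elastic over this range.

-1.436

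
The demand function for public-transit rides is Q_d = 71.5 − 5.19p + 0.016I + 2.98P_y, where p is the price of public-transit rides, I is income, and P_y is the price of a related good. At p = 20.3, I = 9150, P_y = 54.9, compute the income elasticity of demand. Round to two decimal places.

0.53

Evaluating quantity at (p, I, P_y) gives Q_d = 71.5 − 5.19(20.3) + 0.016(9150) + 2.98(54.9) = 71.5 − 105.357 + 146.4 + 163.602 = 276.145.
∂Q_d/∂I = +0.016, so E_I = 0.016·(9150/276.145) ≈ 0.53.
E_I ∈ (0,1): normal good (necessity).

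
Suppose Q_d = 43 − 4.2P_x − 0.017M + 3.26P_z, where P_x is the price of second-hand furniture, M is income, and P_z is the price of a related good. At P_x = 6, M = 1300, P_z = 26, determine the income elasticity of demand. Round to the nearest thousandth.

At the given point, Q_d = 43 − 4.2(6) − 0.017(1300) + 3.26(26) = 43 − 25.2 − 22.1 + 84.76 = 80.46.
∂Q_d/∂M = −0.017, so E_I = -0.017·(1300/80.46) ≈ -0.275.
E_I < 0: inferior good.

-0.275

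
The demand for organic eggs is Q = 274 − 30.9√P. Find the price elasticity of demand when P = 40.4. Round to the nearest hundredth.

At P = 40.4, Q = 77.5965.
dQ/dP = −30.9/(2√P) = −30.9/(2·6.3561).
Point elasticity E = (dQ/dP)·(P/Q) = -2.4307 × 40.4/77.5965 ≈ -1.27.
|E| > 1, so demand is elastic at this price.

-1.27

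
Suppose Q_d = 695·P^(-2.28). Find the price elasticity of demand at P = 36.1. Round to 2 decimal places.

For a Cobb–Douglas (constant-elasticity) form Q_d = A·P^α·…, the elasticity with respect to P equals the exponent α at every point.
Here the exponent on P is -2.28, so the price elasticity of demand is -2.28.

-2.28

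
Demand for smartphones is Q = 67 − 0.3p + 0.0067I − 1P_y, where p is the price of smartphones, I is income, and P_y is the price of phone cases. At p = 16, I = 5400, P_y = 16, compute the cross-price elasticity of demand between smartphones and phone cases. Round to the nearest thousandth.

Q = 67 − 0.3(16) + 0.0067(5400) − 1(16) = 67 − 4.8 + 36.18 − 16 = 82.38.
∂Q/∂P_y = −1, so E_xy = -1·(16/82.38) ≈ -0.194.
E_xy < 0: the goods are complements.

-0.194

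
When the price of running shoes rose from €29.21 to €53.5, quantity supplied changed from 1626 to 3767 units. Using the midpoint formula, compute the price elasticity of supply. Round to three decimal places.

1.352

%Δq = (3767 − 1626)/[(1626 + 3767)/2] = 2141/2696.5 ≈ 0.7940.
%Δp = (53.5 − 29.21)/[(29.21 + 53.5)/2] = 24.29/41.355 ≈ 0.5874.
Arc elasticity E = %Δq/%Δp ≈ 0.7940/0.5874 ≈ 1.352.
|E| > 1: supply is elastic over this range.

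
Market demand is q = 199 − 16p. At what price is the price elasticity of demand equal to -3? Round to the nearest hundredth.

9.33

Set −bp/(a − bp) = −3 ⇒ bp = 3(a − bp) ⇒ bp(1+3) = 3·a.
p = 3·199/(16·4) ≈ 9.33.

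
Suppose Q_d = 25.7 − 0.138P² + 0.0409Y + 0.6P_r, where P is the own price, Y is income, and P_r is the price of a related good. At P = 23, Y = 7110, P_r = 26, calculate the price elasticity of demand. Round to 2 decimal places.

-0.56

Q_d = 25.7 − 0.138(23)² + 0.0409(7110) + 0.6(26) = 25.7 − 73.002 + 290.799 + 15.6 = 259.097.
∂Q_d/∂P = −2·0.138·P = -6.348, so E_p = -6.348·(23/259.097) ≈ -0.56.
|E_p| < 1: demand is inelastic.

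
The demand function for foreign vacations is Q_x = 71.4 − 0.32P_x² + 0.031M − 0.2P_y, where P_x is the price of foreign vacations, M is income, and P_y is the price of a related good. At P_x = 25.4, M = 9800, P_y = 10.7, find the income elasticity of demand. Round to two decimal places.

1.82

At the given point, Q_x = 71.4 − 0.32(25.4)² + 0.031(9800) − 0.2(10.7) = 71.4 − 206.4512 + 303.8 − 2.14 = 166.6088.
∂Q_x/∂M = +0.031, so E_I = 0.031·(9800/166.6088) ≈ 1.82.
E_I > 1: normal good (luxury).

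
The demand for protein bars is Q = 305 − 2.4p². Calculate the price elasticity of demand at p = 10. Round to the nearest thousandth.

-7.385

At p = 10, Q = 65.
dQ/dp = −2·2.4·p = −48.
Point elasticity E = (dQ/dp)·(p/Q) = -48 × 10/65 ≈ -7.385.
|E| > 1, so demand is elastic at this price.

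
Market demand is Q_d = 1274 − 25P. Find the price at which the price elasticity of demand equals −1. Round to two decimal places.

For linear demand Q_d = a − bP, E = −bP/(a − bP). |E| = 1 ⇒ bP = a − bP ⇒ P = a/(2b).
P = 1274/(2·25) = 25.48.

25.48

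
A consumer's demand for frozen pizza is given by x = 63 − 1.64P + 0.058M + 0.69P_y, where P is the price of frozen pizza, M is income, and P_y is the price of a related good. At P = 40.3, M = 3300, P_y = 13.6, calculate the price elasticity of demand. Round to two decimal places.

Substituting, x = 63 − 1.64(40.3) + 0.058(3300) + 0.69(13.6) = 63 − 66.092 + 191.4 + 9.384 = 197.692.
∂x/∂P = −1.64, so E_p = (−1.64)·(40.3/197.692) ≈ -0.33.
|E_p| < 1: demand is inelastic.

-0.33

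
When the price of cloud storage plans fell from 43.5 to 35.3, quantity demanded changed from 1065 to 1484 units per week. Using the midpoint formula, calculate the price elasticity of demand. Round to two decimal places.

-1.58

%ΔQ = (1484 − 1065)/[(1065 + 1484)/2] = 419/1274.5 ≈ 0.3288.
%Δp = (35.3 − 43.5)/[(43.5 + 35.3)/2] = -8.2/39.4 ≈ -0.2081.
Arc elasticity E = %ΔQ/%Δp ≈ 0.3288/-0.2081 ≈ -1.58.
|E| > 1: demand is elastic over this range.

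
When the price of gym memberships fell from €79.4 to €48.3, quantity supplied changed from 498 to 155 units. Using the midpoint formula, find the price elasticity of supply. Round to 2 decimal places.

2.16

%Δq = (155 − 498)/[(498 + 155)/2] = -343/326.5 ≈ -1.0505.
%ΔP = (48.3 − 79.4)/[(79.4 + 48.3)/2] = -31.1/63.85 ≈ -0.4871.
Arc elasticity E = %Δq/%ΔP ≈ -1.0505/-0.4871 ≈ 2.16.
|E| > 1: supply is elastic over this range.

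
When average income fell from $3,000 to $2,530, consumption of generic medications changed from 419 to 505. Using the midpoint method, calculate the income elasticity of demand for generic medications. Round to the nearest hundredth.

-1.10

%ΔQ = (505 − 419)/[(419+505)/2] = 86/462 ≈ 0.1861.
%ΔY = (2,530 − 3,000)/[(3,000+2,530)/2] = -470/2765 ≈ -0.1700.
E_I = %ΔQ/%ΔY ≈ -1.10.
E_I < 0: inferior good.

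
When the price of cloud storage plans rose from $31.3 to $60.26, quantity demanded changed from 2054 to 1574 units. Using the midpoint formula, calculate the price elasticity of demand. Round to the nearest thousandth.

%Δq = (1574 − 2054)/[(2054 + 1574)/2] = -480/1814 ≈ -0.2646.
%ΔP = (60.26 − 31.3)/[(31.3 + 60.26)/2] = 28.96/45.78 ≈ 0.6326.
Arc elasticity E = %Δq/%ΔP ≈ -0.2646/0.6326 ≈ -0.418.
|E| < 1: demand is inelastic over this range.

-0.418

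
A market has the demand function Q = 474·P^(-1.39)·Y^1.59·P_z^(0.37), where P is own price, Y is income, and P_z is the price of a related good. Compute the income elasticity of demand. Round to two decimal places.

1.59

For a Cobb–Douglas (constant-elasticity) form Q = A·Y^α·…, the elasticity with respect to Y equals the exponent α at every point.
Here the exponent on Y is 1.59, so the income elasticity of demand is 1.59.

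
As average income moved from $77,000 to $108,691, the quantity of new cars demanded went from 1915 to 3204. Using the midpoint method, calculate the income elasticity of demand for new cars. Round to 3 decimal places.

1.475

%ΔQ = (3204 − 1915)/[(1915+3204)/2] = 1289/2559.5 ≈ 0.5036.
%ΔM = (108,691 − 77,000)/[(77,000+108,691)/2] = 31691/92845.5 ≈ 0.3413.
E_I = %ΔQ/%ΔM ≈ 1.475.
E_I > 1: normal good (luxury).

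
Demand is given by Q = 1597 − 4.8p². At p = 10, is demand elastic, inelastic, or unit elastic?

At p = 10, Q = 1117.
dQ/dp = −2·4.8·p = −96.
Point elasticity E = (dQ/dp)·(p/Q) = -96 × 10/1117 ≈ -0.859.
|E| ≈ 0.859 < 1, so demand is inelastic.

inelastic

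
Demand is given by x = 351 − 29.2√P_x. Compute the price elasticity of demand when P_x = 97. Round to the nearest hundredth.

-2.27

At P_x = 97, x = 63.4134.
dx/dP_x = −29.2/(2√P_x) = −29.2/(2·9.8489).
Point elasticity E = (dx/dP_x)·(P_x/x) = -1.4824 × 97/63.4134 ≈ -2.27.
|E| > 1, so demand is elastic at this price.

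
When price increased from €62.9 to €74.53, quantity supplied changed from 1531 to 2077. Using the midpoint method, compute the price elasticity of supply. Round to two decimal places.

%ΔQ = (2077 − 1531)/[(1531 + 2077)/2] = 546/1804 ≈ 0.3027.
%ΔP = (74.53 − 62.9)/[(62.9 + 74.53)/2] = 11.63/68.715 ≈ 0.1692.
Arc elasticity E = %ΔQ/%ΔP ≈ 0.3027/0.1692 ≈ 1.79.
|E| > 1: supply is elastic over this range.

1.79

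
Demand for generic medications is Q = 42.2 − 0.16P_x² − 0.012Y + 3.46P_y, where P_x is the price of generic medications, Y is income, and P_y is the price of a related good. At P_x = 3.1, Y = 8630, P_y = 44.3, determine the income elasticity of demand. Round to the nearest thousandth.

-1.146

Substituting, Q = 42.2 − 0.16(3.1)² − 0.012(8630) + 3.46(44.3) = 42.2 − 1.5376 − 103.56 + 153.278 = 90.3804.
∂Q/∂Y = −0.012, so E_I = -0.012·(8630/90.3804) ≈ -1.146.
E_I < 0: inferior good.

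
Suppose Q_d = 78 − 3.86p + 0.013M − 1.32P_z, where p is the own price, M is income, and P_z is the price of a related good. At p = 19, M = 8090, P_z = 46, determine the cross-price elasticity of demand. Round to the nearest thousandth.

At the given point, Q_d = 78 − 3.86(19) + 0.013(8090) − 1.32(46) = 78 − 73.34 + 105.17 − 60.72 = 49.11.
∂Q_d/∂P_z = −1.32, so E_xy = -1.32·(46/49.11) ≈ -1.236.
E_xy < 0: the goods are complements.

-1.236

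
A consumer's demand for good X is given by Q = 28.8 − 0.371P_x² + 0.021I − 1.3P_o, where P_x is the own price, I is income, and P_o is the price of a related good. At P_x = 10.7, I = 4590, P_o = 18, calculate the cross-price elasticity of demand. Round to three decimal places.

Evaluating quantity at (P_x, I, P_o) gives Q = 28.8 − 0.371(10.7)² + 0.021(4590) − 1.3(18) = 28.8 − 42.4758 + 96.39 − 23.4 = 59.3142.
∂Q/∂P_o = −1.3, so E_xy = -1.3·(18/59.3142) ≈ -0.395.
E_xy < 0: the goods are complements.

-0.395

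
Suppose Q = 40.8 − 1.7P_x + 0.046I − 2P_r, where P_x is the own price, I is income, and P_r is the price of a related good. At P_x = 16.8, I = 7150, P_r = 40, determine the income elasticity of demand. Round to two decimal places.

1.26

Q = 40.8 − 1.7(16.8) + 0.046(7150) − 2(40) = 40.8 − 28.56 + 328.9 − 80 = 261.14.
∂Q/∂I = +0.046, so E_I = 0.046·(7150/261.14) ≈ 1.26.
E_I > 1: normal good (luxury).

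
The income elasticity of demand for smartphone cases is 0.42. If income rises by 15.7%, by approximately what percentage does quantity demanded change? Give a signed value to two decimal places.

%ΔQ ≈ E × %ΔI = (0.42) × (15.7%) ≈ 6.59%.

6.59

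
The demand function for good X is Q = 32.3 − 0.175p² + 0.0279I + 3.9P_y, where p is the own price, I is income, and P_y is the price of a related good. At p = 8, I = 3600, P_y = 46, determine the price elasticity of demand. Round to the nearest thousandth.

-0.074

At the given point, Q = 32.3 − 0.175(8)² + 0.0279(3600) + 3.9(46) = 32.3 − 11.2 + 100.44 + 179.4 = 300.94.
∂Q/∂p = −2·0.175·p = -2.8, so E_p = -2.8·(8/300.94) ≈ -0.074.
|E_p| < 1: demand is inelastic.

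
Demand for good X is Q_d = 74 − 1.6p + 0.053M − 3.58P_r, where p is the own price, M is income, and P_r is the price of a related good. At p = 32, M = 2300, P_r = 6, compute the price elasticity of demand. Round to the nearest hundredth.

Q_d = 74 − 1.6(32) + 0.053(2300) − 3.58(6) = 74 − 51.2 + 121.9 − 21.48 = 123.22.
∂Q_d/∂p = −1.6, so E_p = (−1.6)·(32/123.22) ≈ -0.42.
|E_p| < 1: demand is inelastic.

-0.42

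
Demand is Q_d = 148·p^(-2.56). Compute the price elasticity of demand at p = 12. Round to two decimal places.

-2.56

For a Cobb–Douglas (constant-elasticity) form Q_d = A·p^α·…, the elasticity with respect to p equals the exponent α at every point.
Here the exponent on p is -2.56, so the price elasticity of demand is -2.56.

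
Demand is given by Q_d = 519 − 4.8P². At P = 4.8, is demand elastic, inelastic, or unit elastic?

inelastic

At P = 4.8, Q_d = 408.408.
dQ_d/dP = −2·4.8·P = −46.08.
Point elasticity E = (dQ_d/dP)·(P/Q_d) = -46.08 × 4.8/408.408 ≈ -0.542.
|E| ≈ 0.542 < 1, so demand is inelastic.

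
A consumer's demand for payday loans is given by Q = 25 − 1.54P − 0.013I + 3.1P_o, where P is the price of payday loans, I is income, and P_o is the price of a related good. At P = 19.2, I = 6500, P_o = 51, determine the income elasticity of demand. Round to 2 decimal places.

Q = 25 − 1.54(19.2) − 0.013(6500) + 3.1(51) = 25 − 29.568 − 84.5 + 158.1 = 69.032.
∂Q/∂I = −0.013, so E_I = -0.013·(6500/69.032) ≈ -1.22.
E_I < 0: inferior good.

-1.22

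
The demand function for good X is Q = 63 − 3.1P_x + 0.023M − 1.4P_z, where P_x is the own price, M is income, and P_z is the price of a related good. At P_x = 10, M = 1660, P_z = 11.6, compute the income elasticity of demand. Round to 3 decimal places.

Q = 63 − 3.1(10) + 0.023(1660) − 1.4(11.6) = 63 − 31 + 38.18 − 16.24 = 53.94.
∂Q/∂M = +0.023, so E_I = 0.023·(1660/53.94) ≈ 0.708.
E_I ∈ (0,1): normal good (necessity).

0.708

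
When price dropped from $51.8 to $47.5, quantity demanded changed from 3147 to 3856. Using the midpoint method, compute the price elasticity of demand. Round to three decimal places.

%ΔQ = (3856 − 3147)/[(3147 + 3856)/2] = 709/3501.5 ≈ 0.2025.
%ΔP = (47.5 − 51.8)/[(51.8 + 47.5)/2] = -4.3/49.65 ≈ -0.0866.
Arc elasticity E = %ΔQ/%ΔP ≈ 0.2025/-0.0866 ≈ -2.338.
|E| > 1: demand is elastic over this range.

-2.338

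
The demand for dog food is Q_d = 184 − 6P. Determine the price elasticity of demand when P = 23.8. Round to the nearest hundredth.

-3.47

At P = 23.8, Q_d = 41.2.
dQ_d/dP = −6.
Point elasticity E = (dQ_d/dP)·(P/Q_d) = -6 × 23.8/41.2 ≈ -3.47.
|E| > 1, so demand is elastic at this price.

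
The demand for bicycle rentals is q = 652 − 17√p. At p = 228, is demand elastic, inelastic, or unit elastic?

inelastic

At p = 228, q = 395.3056.
dq/dp = −17/(2√p) = −17/(2·15.0997).
Point elasticity E = (dq/dp)·(p/q) = -0.5629 × 228/395.3056 ≈ -0.325.
|E| ≈ 0.325 < 1, so demand is inelastic.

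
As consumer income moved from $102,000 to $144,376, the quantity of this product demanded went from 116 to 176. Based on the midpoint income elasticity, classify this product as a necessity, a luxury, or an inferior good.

%ΔQ = (176 − 116)/[(116+176)/2] = 60/146 ≈ 0.4110.
%ΔM = (144,376 − 102,000)/[(102,000+144,376)/2] = 42376/123188 ≈ 0.3440.
E_I = %ΔQ/%ΔM ≈ 1.195.
E_I > 1: normal good (luxury).

luxury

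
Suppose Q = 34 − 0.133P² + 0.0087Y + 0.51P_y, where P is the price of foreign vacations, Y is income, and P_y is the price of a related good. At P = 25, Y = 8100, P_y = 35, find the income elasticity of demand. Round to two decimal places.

First evaluate Q: 34 − 0.133(25)² + 0.0087(8100) + 0.51(35) = 34 − 83.125 + 70.47 + 17.85 = 39.195.
∂Q/∂Y = +0.0087, so E_I = 0.0087·(8100/39.195) ≈ 1.80.
E_I > 1: normal good (luxury).

1.80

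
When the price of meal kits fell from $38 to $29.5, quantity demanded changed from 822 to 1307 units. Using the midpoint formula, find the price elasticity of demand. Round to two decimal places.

%Δq = (1307 − 822)/[(822 + 1307)/2] = 485/1064.5 ≈ 0.4556.
%ΔP = (29.5 − 38)/[(38 + 29.5)/2] = -8.5/33.75 ≈ -0.2519.
Arc elasticity E = %Δq/%ΔP ≈ 0.4556/-0.2519 ≈ -1.81.
|E| > 1: demand is elastic over this range.

-1.81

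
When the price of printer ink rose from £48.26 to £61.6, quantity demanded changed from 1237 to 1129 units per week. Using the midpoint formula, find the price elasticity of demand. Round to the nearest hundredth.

-0.38

%Δq = (1129 − 1237)/[(1237 + 1129)/2] = -108/1183 ≈ -0.0913.
%ΔP = (61.6 − 48.26)/[(48.26 + 61.6)/2] = 13.34/54.93 ≈ 0.2429.
Arc elasticity E = %Δq/%ΔP ≈ -0.0913/0.2429 ≈ -0.38.
|E| < 1: demand is inelastic over this range.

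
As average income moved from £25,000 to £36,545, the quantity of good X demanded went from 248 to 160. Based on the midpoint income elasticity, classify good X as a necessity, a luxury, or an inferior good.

%ΔQ = (160 − 248)/[(248+160)/2] = -88/204 ≈ -0.4314.
%ΔI = (36,545 − 25,000)/[(25,000+36,545)/2] = 11545/30772.5 ≈ 0.3752.
E_I = %ΔQ/%ΔI ≈ -1.150.
E_I < 0: inferior good.

inferior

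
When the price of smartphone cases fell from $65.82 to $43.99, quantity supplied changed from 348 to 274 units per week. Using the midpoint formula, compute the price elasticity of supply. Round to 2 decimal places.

0.60

%ΔQ = (274 − 348)/[(348 + 274)/2] = -74/311 ≈ -0.2379.
%Δp = (43.99 − 65.82)/[(65.82 + 43.99)/2] = -21.83/54.905 ≈ -0.3976.
Arc elasticity E = %ΔQ/%Δp ≈ -0.2379/-0.3976 ≈ 0.60.
|E| < 1: supply is inelastic over this range.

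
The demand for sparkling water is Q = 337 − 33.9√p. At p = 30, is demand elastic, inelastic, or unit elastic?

At p = 30, Q = 151.3221.
dQ/dp = −33.9/(2√p) = −33.9/(2·5.4772).
Point elasticity E = (dQ/dp)·(p/Q) = -3.0946 × 30/151.3221 ≈ -0.614.
|E| ≈ 0.614 < 1, so demand is inelastic.

inelastic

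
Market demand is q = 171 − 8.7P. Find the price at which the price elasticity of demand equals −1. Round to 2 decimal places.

9.83

For linear demand q = a − bP, E = −bP/(a − bP). |E| = 1 ⇒ bP = a − bP ⇒ P = a/(2b).
P = 171/(2·8.7) ≈ 9.83.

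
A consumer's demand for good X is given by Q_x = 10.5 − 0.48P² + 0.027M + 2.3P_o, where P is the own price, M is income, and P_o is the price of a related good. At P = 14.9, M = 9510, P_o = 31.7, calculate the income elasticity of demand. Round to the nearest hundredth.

First evaluate Q_x: 10.5 − 0.48(14.9)² + 0.027(9510) + 2.3(31.7) = 10.5 − 106.5648 + 256.77 + 72.91 = 233.6152.
∂Q_x/∂M = +0.027, so E_I = 0.027·(9510/233.6152) ≈ 1.10.
E_I > 1: normal good (luxury).

1.10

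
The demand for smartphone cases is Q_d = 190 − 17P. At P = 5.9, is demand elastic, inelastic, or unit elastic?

At P = 5.9, Q_d = 89.7.
dQ_d/dP = −17.
Point elasticity E = (dQ_d/dP)·(P/Q_d) = -17 × 5.9/89.7 ≈ -1.118.
|E| ≈ 1.118 > 1, so demand is elastic.

elastic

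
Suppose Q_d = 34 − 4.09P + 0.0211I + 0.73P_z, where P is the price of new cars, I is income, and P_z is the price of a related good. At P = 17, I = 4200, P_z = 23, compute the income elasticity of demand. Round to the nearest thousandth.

1.268

Evaluating quantity at (P, I, P_z) gives Q_d = 34 − 4.09(17) + 0.0211(4200) + 0.73(23) = 34 − 69.53 + 88.62 + 16.79 = 69.88.
∂Q_d/∂I = +0.0211, so E_I = 0.0211·(4200/69.88) ≈ 1.268.
E_I > 1: normal good (luxury).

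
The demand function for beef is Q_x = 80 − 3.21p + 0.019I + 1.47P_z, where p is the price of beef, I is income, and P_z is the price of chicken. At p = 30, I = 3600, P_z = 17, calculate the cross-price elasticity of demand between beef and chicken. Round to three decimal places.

Q_x = 80 − 3.21(30) + 0.019(3600) + 1.47(17) = 80 − 96.3 + 68.4 + 24.99 = 77.09.
∂Q_x/∂P_z = +1.47, so E_xy = 1.47·(17/77.09) ≈ 0.324.
E_xy > 0: the goods are substitutes.

0.324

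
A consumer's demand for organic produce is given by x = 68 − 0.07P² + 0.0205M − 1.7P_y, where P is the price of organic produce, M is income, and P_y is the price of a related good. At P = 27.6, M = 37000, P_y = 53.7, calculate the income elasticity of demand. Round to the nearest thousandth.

At the given point, x = 68 − 0.07(27.6)² + 0.0205(37000) − 1.7(53.7) = 68 − 53.3232 + 758.5 − 91.29 = 681.8868.
∂x/∂M = +0.0205, so E_I = 0.0205·(37000/681.8868) ≈ 1.112.
E_I > 1: normal good (luxury).

1.112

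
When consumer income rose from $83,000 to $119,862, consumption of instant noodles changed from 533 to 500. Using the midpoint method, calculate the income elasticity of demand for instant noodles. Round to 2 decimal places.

-0.18

%ΔQ = (500 − 533)/[(533+500)/2] = -33/516.5 ≈ -0.0639.
%ΔI = (119,862 − 83,000)/[(83,000+119,862)/2] = 36862/101431 ≈ 0.3634.
E_I = %ΔQ/%ΔI ≈ -0.18.
E_I < 0: inferior good.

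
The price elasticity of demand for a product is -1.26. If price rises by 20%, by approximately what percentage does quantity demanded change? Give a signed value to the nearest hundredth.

%ΔQ ≈ E × %ΔP = (-1.26) × (20%) = -25.20%.

-25.20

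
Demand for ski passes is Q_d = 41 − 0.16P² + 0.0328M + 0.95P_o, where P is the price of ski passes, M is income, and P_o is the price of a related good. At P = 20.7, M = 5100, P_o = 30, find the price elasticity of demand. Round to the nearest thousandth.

-0.815

Evaluating quantity at (P, M, P_o) gives Q_d = 41 − 0.16(20.7)² + 0.0328(5100) + 0.95(30) = 41 − 68.5584 + 167.28 + 28.5 = 168.2216.
∂Q_d/∂P = −2·0.16·P = -6.624, so E_p = -6.624·(20.7/168.2216) ≈ -0.815.
|E_p| < 1: demand is inelastic.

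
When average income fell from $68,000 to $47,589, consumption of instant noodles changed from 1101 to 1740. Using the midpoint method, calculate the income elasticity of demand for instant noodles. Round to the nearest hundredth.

%ΔQ = (1740 − 1101)/[(1101+1740)/2] = 639/1420.5 ≈ 0.4498.
%ΔI = (47,589 − 68,000)/[(68,000+47,589)/2] = -20411/57794.5 ≈ -0.3532.
E_I = %ΔQ/%ΔI ≈ -1.27.
E_I < 0: inferior good.

-1.27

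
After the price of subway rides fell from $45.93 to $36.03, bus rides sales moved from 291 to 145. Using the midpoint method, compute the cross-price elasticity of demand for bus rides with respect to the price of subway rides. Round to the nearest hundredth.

%ΔQ_x = (145 − 291)/[(291+145)/2] = -146/218 ≈ -0.6697.
%ΔP_y = (36.03 − 45.93)/[(45.93+36.03)/2] ≈ -0.2416.
E_xy = -0.6697/-0.2416 ≈ 2.77.
E_xy > 0, so bus rides and subway rides are substitutes.

2.77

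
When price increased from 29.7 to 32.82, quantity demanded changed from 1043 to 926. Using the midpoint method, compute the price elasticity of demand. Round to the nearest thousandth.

-1.191

%Δq = (926 − 1043)/[(1043 + 926)/2] = -117/984.5 ≈ -0.1188.
%Δp = (32.82 − 29.7)/[(29.7 + 32.82)/2] = 3.12/31.26 ≈ 0.0998.
Arc elasticity E = %Δq/%Δp ≈ -0.1188/0.0998 ≈ -1.191.
|E| > 1: demand is elastic over this range.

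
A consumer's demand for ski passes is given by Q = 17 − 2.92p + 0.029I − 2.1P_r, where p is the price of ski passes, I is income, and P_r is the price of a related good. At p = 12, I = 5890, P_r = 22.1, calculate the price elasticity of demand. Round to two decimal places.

-0.33

First evaluate Q: 17 − 2.92(12) + 0.029(5890) − 2.1(22.1) = 17 − 35.04 + 170.81 − 46.41 = 106.36.
∂Q/∂p = −2.92, so E_p = (−2.92)·(12/106.36) ≈ -0.33.
|E_p| < 1: demand is inelastic.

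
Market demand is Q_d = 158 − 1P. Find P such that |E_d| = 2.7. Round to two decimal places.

115.30

Set −bP/(a − bP) = −2.7 ⇒ bP = 2.7(a − bP) ⇒ bP(1+2.7) = 2.7·a.
P = 2.7·158/(1·3.7) ≈ 115.30.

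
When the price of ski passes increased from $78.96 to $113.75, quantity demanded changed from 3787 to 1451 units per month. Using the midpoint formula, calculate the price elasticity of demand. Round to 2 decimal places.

-2.47

%Δq = (1451 − 3787)/[(3787 + 1451)/2] = -2336/2619 ≈ -0.8919.
%ΔP = (113.75 − 78.96)/[(78.96 + 113.75)/2] = 34.79/96.355 ≈ 0.3611.
Arc elasticity E = %Δq/%ΔP ≈ -0.8919/0.3611 ≈ -2.47.
|E| > 1: demand is elastic over this range.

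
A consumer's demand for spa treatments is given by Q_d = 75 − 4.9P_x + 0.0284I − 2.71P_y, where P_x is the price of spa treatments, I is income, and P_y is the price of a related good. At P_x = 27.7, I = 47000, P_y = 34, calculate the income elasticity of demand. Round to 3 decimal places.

1.129

Substituting, Q_d = 75 − 4.9(27.7) + 0.0284(47000) − 2.71(34) = 75 − 135.73 + 1334.8 − 92.14 = 1181.93.
∂Q_d/∂I = +0.0284, so E_I = 0.0284·(47000/1181.93) ≈ 1.129.
E_I > 1: normal good (luxury).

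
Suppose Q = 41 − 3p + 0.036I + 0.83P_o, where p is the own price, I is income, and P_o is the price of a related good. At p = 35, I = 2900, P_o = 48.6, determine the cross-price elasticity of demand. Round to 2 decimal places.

0.50

Substituting, Q = 41 − 3(35) + 0.036(2900) + 0.83(48.6) = 41 − 105 + 104.4 + 40.338 = 80.738.
∂Q/∂P_o = +0.83, so E_xy = 0.83·(48.6/80.738) ≈ 0.50.
E_xy > 0: the goods are substitutes.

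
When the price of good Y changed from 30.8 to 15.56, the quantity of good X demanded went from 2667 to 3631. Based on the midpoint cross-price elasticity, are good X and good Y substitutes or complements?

complements

%ΔQ_x = (3631 − 2667)/[(2667+3631)/2] = 964/3149 ≈ 0.3061.
%ΔP_y = (15.56 − 30.8)/[(30.8+15.56)/2] ≈ -0.6575.
E_xy = 0.3061/-0.6575 ≈ -0.466.
E_xy < 0, so the goods are complements.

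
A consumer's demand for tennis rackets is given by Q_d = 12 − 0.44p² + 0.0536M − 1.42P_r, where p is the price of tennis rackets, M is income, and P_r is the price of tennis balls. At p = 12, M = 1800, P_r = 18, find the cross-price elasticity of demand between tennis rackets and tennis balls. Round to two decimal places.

-1.31

At the given point, Q_d = 12 − 0.44(12)² + 0.0536(1800) − 1.42(18) = 12 − 63.36 + 96.48 − 25.56 = 19.56.
∂Q_d/∂P_r = −1.42, so E_xy = -1.42·(18/19.56) ≈ -1.31.
E_xy < 0: the goods are complements.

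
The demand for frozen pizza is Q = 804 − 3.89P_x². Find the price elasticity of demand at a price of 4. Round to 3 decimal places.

-0.168

At P_x = 4, Q = 741.76.
dQ/dP_x = −2·3.89·P_x = −31.12.
Point elasticity E = (dQ/dP_x)·(P_x/Q) = -31.12 × 4/741.76 ≈ -0.168.
|E| < 1, so demand is inelastic at this price.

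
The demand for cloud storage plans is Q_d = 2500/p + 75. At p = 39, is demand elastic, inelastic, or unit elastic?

inelastic

At p = 39, Q_d = 139.1026.
dQ_d/dp = −2500/p² = −1.6437.
Point elasticity E = (dQ_d/dp)·(p/Q_d) = -1.6437 × 39/139.1026 ≈ -0.461.
|E| ≈ 0.461 < 1, so demand is inelastic.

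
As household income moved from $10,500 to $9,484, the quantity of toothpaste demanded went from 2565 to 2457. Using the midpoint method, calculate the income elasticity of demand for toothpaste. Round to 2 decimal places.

%ΔQ = (2457 − 2565)/[(2565+2457)/2] = -108/2511 ≈ -0.0430.
%ΔY = (9,484 − 10,500)/[(10,500+9,484)/2] = -1016/9992 ≈ -0.1017.
E_I = %ΔQ/%ΔY ≈ 0.42.
E_I ∈ (0,1): normal good (necessity).

0.42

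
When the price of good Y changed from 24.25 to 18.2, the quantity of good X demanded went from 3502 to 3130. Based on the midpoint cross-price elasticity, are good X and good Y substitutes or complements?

substitutes

%ΔQ_x = (3130 − 3502)/[(3502+3130)/2] = -372/3316 ≈ -0.1122.
%ΔP_y = (18.2 − 24.25)/[(24.25+18.2)/2] ≈ -0.2850.
E_xy = -0.1122/-0.2850 ≈ 0.394.
E_xy > 0, so the goods are substitutes.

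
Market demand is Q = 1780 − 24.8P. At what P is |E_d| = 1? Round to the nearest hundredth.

For linear demand Q = a − bP, E = −bP/(a − bP). |E| = 1 ⇒ bP = a − bP ⇒ P = a/(2b).
P = 1780/(2·24.8) ≈ 35.89.

35.89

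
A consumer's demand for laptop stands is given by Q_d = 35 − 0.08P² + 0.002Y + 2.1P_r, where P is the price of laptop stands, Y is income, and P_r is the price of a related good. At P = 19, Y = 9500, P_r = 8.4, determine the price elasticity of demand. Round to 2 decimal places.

At the given point, Q_d = 35 − 0.08(19)² + 0.002(9500) + 2.1(8.4) = 35 − 28.88 + 19 + 17.64 = 42.76.
∂Q_d/∂P = −2·0.08·P = -3.04, so E_p = -3.04·(19/42.76) ≈ -1.35.
|E_p| > 1: demand is elastic.

-1.35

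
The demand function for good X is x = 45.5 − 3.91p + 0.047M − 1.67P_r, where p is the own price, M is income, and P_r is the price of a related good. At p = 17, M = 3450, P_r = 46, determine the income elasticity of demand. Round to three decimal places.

x = 45.5 − 3.91(17) + 0.047(3450) − 1.67(46) = 45.5 − 66.47 + 162.15 − 76.82 = 64.36.
∂x/∂M = +0.047, so E_I = 0.047·(3450/64.36) ≈ 2.519.
E_I > 1: normal good (luxury).

2.519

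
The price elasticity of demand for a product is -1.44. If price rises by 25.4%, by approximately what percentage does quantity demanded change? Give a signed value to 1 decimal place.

-36.6

%ΔQ ≈ E × %ΔP = (-1.44) × (25.4%) ≈ -36.6%.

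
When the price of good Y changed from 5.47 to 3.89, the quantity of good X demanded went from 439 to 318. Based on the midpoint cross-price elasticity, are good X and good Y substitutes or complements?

substitutes

%ΔQ_x = (318 − 439)/[(439+318)/2] = -121/378.5 ≈ -0.3197.
%ΔP_y = (3.89 − 5.47)/[(5.47+3.89)/2] ≈ -0.3376.
E_xy = -0.3197/-0.3376 ≈ 0.947.
E_xy > 0, so the goods are substitutes.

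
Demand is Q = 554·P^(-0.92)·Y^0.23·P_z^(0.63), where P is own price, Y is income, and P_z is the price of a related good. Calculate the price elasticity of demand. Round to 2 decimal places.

-0.92

For a Cobb–Douglas (constant-elasticity) form Q = A·P^α·…, the elasticity with respect to P equals the exponent α at every point.
Here the exponent on P is -0.92, so the price elasticity of demand is -0.92.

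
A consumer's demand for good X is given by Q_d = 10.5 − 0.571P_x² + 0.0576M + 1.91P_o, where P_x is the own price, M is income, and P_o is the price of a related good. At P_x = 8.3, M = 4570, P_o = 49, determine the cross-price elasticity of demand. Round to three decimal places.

0.285

Evaluating quantity at (P_x, M, P_o) gives Q_d = 10.5 − 0.571(8.3)² + 0.0576(4570) + 1.91(49) = 10.5 − 39.3362 + 263.232 + 93.59 = 327.9858.
∂Q_d/∂P_o = +1.91, so E_xy = 1.91·(49/327.9858) ≈ 0.285.
E_xy > 0: the goods are substitutes.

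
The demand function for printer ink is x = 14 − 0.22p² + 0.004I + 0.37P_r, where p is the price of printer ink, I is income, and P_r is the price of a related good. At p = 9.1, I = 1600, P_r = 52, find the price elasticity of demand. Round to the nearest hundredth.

First evaluate x: 14 − 0.22(9.1)² + 0.004(1600) + 0.37(52) = 14 − 18.2182 + 6.4 + 19.24 = 21.4218.
∂x/∂p = −2·0.22·p = -4.004, so E_p = -4.004·(9.1/21.4218) ≈ -1.70.
|E_p| > 1: demand is elastic.

-1.70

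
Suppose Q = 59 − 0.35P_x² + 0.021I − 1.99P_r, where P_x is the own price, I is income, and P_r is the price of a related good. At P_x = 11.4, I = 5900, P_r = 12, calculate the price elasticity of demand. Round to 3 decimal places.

-0.801

Substituting, Q = 59 − 0.35(11.4)² + 0.021(5900) − 1.99(12) = 59 − 45.486 + 123.9 − 23.88 = 113.534.
∂Q/∂P_x = −2·0.35·P_x = -7.98, so E_p = -7.98·(11.4/113.534) ≈ -0.801.
|E_p| < 1: demand is inelastic.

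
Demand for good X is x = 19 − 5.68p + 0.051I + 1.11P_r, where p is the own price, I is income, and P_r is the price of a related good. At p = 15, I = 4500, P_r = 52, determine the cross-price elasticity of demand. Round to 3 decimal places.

0.261

At the given point, x = 19 − 5.68(15) + 0.051(4500) + 1.11(52) = 19 − 85.2 + 229.5 + 57.72 = 221.02.
∂x/∂P_r = +1.11, so E_xy = 1.11·(52/221.02) ≈ 0.261.
E_xy > 0: the goods are substitutes.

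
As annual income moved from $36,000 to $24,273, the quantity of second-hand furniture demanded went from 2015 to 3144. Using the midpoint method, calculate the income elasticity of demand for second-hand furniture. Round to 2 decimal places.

-1.12

%ΔQ = (3144 − 2015)/[(2015+3144)/2] = 1129/2579.5 ≈ 0.4377.
%ΔY = (24,273 − 36,000)/[(36,000+24,273)/2] = -11727/30136.5 ≈ -0.3891.
E_I = %ΔQ/%ΔY ≈ -1.12.
E_I < 0: inferior good.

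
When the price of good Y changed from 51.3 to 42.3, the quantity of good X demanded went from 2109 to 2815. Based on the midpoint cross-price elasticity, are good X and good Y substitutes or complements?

complements

%ΔQ_x = (2815 − 2109)/[(2109+2815)/2] = 706/2462 ≈ 0.2868.
%ΔP_y = (42.3 − 51.3)/[(51.3+42.3)/2] ≈ -0.1923.
E_xy = 0.2868/-0.1923 ≈ -1.491.
E_xy < 0, so the goods are complements.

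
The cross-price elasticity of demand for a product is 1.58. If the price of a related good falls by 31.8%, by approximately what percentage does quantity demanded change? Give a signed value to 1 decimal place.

%ΔQ ≈ E × %ΔP_y = (1.58) × (-31.8%) ≈ -50.2%.

-50.2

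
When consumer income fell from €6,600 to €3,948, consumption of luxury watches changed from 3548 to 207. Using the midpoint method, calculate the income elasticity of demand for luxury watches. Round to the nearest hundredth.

3.54

%ΔQ = (207 − 3548)/[(3548+207)/2] = -3341/1877.5 ≈ -1.7795.
%ΔM = (3,948 − 6,600)/[(6,600+3,948)/2] = -2652/5274 ≈ -0.5028.
E_I = %ΔQ/%ΔM ≈ 3.54.
E_I > 1: normal good (luxury).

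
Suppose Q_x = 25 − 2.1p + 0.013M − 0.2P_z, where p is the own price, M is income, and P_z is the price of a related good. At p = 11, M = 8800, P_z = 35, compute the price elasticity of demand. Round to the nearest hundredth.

-0.21

Substituting, Q_x = 25 − 2.1(11) + 0.013(8800) − 0.2(35) = 25 − 23.1 + 114.4 − 7 = 109.3.
∂Q_x/∂p = −2.1, so E_p = (−2.1)·(11/109.3) ≈ -0.21.
|E_p| < 1: demand is inelastic.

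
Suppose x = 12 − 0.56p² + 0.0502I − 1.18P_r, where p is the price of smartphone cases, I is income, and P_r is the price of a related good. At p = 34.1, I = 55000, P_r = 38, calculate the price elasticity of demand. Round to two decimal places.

At the given point, x = 12 − 0.56(34.1)² + 0.0502(55000) − 1.18(38) = 12 − 651.1736 + 2761 − 44.84 = 2076.9864.
∂x/∂p = −2·0.56·p = -38.192, so E_p = -38.192·(34.1/2076.9864) ≈ -0.63.
|E_p| < 1: demand is inelastic.

-0.63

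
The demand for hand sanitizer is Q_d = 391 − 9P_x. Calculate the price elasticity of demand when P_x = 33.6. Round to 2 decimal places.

At P_x = 33.6, Q_d = 88.6.
dQ_d/dP_x = −9.
Point elasticity E = (dQ_d/dP_x)·(P_x/Q_d) = -9 × 33.6/88.6 ≈ -3.41.
|E| > 1, so demand is elastic at this price.

-3.41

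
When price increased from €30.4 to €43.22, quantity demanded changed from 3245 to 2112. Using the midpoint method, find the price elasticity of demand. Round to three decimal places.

-1.215

%ΔQ = (2112 − 3245)/[(3245 + 2112)/2] = -1133/2678.5 ≈ -0.4230.
%Δp = (43.22 − 30.4)/[(30.4 + 43.22)/2] = 12.82/36.81 ≈ 0.3483.
Arc elasticity E = %ΔQ/%Δp ≈ -0.4230/0.3483 ≈ -1.215.
|E| > 1: demand is elastic over this range.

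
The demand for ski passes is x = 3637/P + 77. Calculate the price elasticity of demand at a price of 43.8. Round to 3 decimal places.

-0.519

At P = 43.8, x = 160.0365.
dx/dP = −3637/P² = −1.8958.
Point elasticity E = (dx/dP)·(P/x) = -1.8958 × 43.8/160.0365 ≈ -0.519.
|E| < 1, so demand is inelastic at this price.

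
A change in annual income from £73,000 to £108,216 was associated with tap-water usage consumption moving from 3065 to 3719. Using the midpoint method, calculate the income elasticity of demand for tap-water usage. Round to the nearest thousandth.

0.496

%ΔQ = (3719 − 3065)/[(3065+3719)/2] = 654/3392 ≈ 0.1928.
%ΔI = (108,216 − 73,000)/[(73,000+108,216)/2] = 35216/90608 ≈ 0.3887.
E_I = %ΔQ/%ΔI ≈ 0.496.
E_I ∈ (0,1): normal good (necessity).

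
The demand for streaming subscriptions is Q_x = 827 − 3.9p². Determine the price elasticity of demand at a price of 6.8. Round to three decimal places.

-0.558

At p = 6.8, Q_x = 646.664.
dQ_x/dp = −2·3.9·p = −53.04.
Point elasticity E = (dQ_x/dp)·(p/Q_x) = -53.04 × 6.8/646.664 ≈ -0.558.
|E| < 1, so demand is inelastic at this price.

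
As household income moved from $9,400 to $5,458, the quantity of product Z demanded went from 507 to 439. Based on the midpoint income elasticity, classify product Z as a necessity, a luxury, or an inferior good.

%ΔQ = (439 − 507)/[(507+439)/2] = -68/473 ≈ -0.1438.
%ΔM = (5,458 − 9,400)/[(9,400+5,458)/2] = -3942/7429 ≈ -0.5306.
E_I = %ΔQ/%ΔM ≈ 0.271.
E_I ∈ (0,1): normal good (necessity).

necessity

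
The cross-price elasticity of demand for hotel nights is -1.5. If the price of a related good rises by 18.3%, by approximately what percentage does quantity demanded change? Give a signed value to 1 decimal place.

-27.5

%ΔQ ≈ E × %ΔP_y = (-1.5) × (18.3%) ≈ -27.5%.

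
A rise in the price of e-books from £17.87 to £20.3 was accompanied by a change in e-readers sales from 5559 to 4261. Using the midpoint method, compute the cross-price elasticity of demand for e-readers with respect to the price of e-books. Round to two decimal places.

%ΔQ_x = (4261 − 5559)/[(5559+4261)/2] = -1298/4910 ≈ -0.2644.
%ΔP_y = (20.3 − 17.87)/[(17.87+20.3)/2] ≈ 0.1273.
E_xy = -0.2644/0.1273 ≈ -2.08.
E_xy < 0, so e-readers and e-books are complements.

-2.08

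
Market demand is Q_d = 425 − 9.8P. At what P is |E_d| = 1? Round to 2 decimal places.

For linear demand Q_d = a − bP, E = −bP/(a − bP). |E| = 1 ⇒ bP = a − bP ⇒ P = a/(2b).
P = 425/(2·9.8) ≈ 21.68.

21.68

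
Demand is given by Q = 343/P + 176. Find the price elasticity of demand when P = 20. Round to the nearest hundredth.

-0.09

At P = 20, Q = 193.15.
dQ/dP = −343/P² = −0.8575.
Point elasticity E = (dQ/dP)·(P/Q) = -0.8575 × 20/193.15 ≈ -0.09.
|E| < 1, so demand is inelastic at this price.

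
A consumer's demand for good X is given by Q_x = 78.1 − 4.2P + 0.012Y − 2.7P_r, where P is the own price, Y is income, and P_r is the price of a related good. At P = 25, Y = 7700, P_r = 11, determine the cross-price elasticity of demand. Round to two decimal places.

-0.83

Substituting, Q_x = 78.1 − 4.2(25) + 0.012(7700) − 2.7(11) = 78.1 − 105 + 92.4 − 29.7 = 35.8.
∂Q_x/∂P_r = −2.7, so E_xy = -2.7·(11/35.8) ≈ -0.83.
E_xy < 0: the goods are complements.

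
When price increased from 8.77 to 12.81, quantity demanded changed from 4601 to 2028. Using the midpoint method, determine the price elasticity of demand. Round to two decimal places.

-2.07

%Δq = (2028 − 4601)/[(4601 + 2028)/2] = -2573/3314.5 ≈ -0.7763.
%ΔP = (12.81 − 8.77)/[(8.77 + 12.81)/2] = 4.04/10.79 ≈ 0.3744.
Arc elasticity E = %Δq/%ΔP ≈ -0.7763/0.3744 ≈ -2.07.
|E| > 1: demand is elastic over this range.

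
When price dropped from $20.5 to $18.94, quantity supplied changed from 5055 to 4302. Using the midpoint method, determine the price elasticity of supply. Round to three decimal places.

%ΔQ = (4302 − 5055)/[(5055 + 4302)/2] = -753/4678.5 ≈ -0.1609.
%ΔP = (18.94 − 20.5)/[(20.5 + 18.94)/2] = -1.56/19.72 ≈ -0.0791.
Arc elasticity E = %ΔQ/%ΔP ≈ -0.1609/-0.0791 ≈ 2.035.
|E| > 1: supply is elastic over this range.

2.035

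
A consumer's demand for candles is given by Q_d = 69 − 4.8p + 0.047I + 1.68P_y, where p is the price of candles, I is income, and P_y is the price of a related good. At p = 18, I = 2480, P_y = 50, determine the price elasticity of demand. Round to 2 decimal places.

-0.47

At the given point, Q_d = 69 − 4.8(18) + 0.047(2480) + 1.68(50) = 69 − 86.4 + 116.56 + 84 = 183.16.
∂Q_d/∂p = −4.8, so E_p = (−4.8)·(18/183.16) ≈ -0.47.
|E_p| < 1: demand is inelastic.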